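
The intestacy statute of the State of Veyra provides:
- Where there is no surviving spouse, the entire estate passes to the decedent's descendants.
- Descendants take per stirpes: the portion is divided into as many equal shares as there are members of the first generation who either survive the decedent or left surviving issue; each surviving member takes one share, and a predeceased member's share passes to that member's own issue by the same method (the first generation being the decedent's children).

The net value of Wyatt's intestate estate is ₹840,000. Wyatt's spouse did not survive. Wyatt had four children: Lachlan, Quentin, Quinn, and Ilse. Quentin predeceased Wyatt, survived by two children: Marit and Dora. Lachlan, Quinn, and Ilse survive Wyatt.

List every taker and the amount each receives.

The entire ₹840,000 passes to the descendants.
That amount (₹840,000) is divided into 4 shares of ₹210,000: Lachlan, Quinn, and Ilse each take ₹210,000; Quentin's ₹210,000 share passes to Quentin's issue.
Quentin's share (₹210,000) is divided into 2 shares of ₹105,000: Marit and Dora each take ₹105,000.

Lachlan: ₹210,000; Marit: ₹105,000; Dora: ₹105,000; Quinn: ₹210,000; Ilse: ₹210,000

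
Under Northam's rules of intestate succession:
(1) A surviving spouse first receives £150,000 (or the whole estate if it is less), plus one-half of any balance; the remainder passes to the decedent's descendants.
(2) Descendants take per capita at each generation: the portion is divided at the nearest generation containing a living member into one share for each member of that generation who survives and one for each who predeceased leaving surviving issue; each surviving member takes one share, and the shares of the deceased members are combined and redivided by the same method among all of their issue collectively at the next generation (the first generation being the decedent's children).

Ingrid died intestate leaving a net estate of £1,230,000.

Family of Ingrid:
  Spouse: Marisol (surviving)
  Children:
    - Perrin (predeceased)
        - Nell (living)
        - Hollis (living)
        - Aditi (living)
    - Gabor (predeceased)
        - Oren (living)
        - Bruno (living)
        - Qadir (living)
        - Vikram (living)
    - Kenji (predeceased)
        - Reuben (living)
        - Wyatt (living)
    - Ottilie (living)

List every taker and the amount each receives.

Marisol first takes £150,000, leaving a balance of £1,080,000. Marisol then takes one-half of the balance (£540,000), for a total of £690,000. The remaining £540,000 passes to the descendants.
The descendants' portion (£540,000) is divided at the children's generation into 4 shares of £135,000. Ottilie takes £135,000. The 3 shares of the deceased (Perrin, Gabor, and Kenji) are combined into a pool of £405,000.
That pool (£405,000) is divided at the grandchildren's generation equally among Nell, Hollis, Aditi, Oren, Bruno, Qadir, Vikram, Reuben, and Wyatt: £45,000 each.

Marisol: £690,000; Nell: £45,000; Hollis: £45,000; Aditi: £45,000; Oren: £45,000; Bruno: £45,000; Qadir: £45,000; Vikram: £45,000; Reuben: £45,000; Wyatt: £45,000; Ottilie: £135,000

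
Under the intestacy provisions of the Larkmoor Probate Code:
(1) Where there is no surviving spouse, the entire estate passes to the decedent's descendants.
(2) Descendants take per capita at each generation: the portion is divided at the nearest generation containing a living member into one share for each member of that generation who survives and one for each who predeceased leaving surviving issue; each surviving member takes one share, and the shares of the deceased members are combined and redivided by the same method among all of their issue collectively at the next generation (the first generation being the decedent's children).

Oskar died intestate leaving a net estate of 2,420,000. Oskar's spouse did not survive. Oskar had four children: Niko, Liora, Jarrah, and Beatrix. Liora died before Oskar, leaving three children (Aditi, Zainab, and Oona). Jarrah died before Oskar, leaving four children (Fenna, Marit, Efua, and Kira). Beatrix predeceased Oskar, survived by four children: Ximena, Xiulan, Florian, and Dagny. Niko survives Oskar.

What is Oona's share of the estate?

The entire 2,420,000 passes to the descendants.
That amount (2,420,000) is divided at the children's generation into 4 shares of 605,000. Niko takes 605,000. The 3 shares of the deceased (Liora, Jarrah, and Beatrix) are combined into a pool of 1,815,000.
That pool (1,815,000) is divided at the grandchildren's generation equally among Aditi, Zainab, Oona, Fenna, Marit, Efua, Kira, Ximena, Xiulan, Florian, and Dagny: 165,000 each.

Oona receives 165,000.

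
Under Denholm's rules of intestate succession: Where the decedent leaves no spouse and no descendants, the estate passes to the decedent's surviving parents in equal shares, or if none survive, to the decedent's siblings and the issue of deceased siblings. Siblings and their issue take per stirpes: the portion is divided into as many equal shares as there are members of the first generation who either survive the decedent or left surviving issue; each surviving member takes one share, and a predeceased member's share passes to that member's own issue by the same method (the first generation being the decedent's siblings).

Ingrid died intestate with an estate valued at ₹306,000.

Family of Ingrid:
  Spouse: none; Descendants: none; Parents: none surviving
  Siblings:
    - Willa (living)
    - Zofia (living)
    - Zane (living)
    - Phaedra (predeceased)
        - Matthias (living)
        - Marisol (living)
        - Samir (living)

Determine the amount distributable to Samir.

Samir receives ₹25,500.

The entire ₹306,000 passes to the siblings and their issue.
That amount (₹306,000) is divided into 4 shares of ₹76,500: Willa, Zofia, and Zane each take ₹76,500; Phaedra's ₹76,500 share passes to Phaedra's issue.
Phaedra's share (₹76,500) is divided into 3 shares of ₹25,500: Matthias, Marisol, and Samir each take ₹25,500.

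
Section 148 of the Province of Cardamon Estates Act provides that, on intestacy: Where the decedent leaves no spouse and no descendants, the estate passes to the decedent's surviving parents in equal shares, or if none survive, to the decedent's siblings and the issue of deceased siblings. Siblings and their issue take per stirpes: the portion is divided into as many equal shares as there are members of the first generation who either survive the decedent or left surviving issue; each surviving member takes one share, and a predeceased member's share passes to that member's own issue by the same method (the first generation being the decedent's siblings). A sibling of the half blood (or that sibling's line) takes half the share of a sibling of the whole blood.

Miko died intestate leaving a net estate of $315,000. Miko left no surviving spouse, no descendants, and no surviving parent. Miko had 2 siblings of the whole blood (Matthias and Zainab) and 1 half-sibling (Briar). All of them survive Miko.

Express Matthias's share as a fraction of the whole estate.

Matthias receives 2/5 of the estate.

The entire $315,000 passes to the siblings and their issue.
Counting each half-blood sibling's line as half a unit, there are 5/2 units in $315,000, so one unit is $126,000. Whole-blood lines (Matthias and Zainab) take $126,000 each; half-blood lines (Briar) take $63,000 each.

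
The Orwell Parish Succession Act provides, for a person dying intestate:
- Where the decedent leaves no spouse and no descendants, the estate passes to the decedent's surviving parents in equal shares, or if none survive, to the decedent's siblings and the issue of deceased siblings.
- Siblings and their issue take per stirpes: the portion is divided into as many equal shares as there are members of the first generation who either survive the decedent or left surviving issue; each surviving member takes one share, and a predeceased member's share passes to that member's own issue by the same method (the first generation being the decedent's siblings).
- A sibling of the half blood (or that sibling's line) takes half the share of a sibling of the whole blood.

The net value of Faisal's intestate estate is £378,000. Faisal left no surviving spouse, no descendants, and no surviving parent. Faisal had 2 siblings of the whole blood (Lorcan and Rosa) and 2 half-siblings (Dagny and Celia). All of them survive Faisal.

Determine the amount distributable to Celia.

Celia receives £63,000.

The entire £378,000 passes to the siblings and their issue.
Counting each half-blood sibling's line as half a unit, there are 3 units in £378,000, so one unit is £126,000. Whole-blood lines (Lorcan and Rosa) take £126,000 each; half-blood lines (Dagny and Celia) take £63,000 each.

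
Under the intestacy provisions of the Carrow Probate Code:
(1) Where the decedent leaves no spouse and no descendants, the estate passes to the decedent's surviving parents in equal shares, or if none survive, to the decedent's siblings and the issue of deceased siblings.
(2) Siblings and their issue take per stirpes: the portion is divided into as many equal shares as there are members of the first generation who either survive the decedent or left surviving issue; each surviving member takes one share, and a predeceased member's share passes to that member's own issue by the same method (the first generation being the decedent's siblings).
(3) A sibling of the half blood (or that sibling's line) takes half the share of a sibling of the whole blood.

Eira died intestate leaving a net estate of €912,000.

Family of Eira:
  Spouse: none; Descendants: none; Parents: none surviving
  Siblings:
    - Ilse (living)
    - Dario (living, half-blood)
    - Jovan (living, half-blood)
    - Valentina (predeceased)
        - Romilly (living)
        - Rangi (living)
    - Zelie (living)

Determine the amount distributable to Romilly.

Romilly receives €114,000.

The entire €912,000 passes to the siblings and their issue.
Counting each half-blood sibling's line as half a unit, there are 4 units in €912,000, so one unit is €228,000. Whole-blood lines (Ilse, Valentina, and Zelie) take €228,000 each; half-blood lines (Dario and Jovan) take €114,000 each.
Valentina's share (€228,000) is divided into 2 shares of €114,000: Romilly and Rangi each take €114,000.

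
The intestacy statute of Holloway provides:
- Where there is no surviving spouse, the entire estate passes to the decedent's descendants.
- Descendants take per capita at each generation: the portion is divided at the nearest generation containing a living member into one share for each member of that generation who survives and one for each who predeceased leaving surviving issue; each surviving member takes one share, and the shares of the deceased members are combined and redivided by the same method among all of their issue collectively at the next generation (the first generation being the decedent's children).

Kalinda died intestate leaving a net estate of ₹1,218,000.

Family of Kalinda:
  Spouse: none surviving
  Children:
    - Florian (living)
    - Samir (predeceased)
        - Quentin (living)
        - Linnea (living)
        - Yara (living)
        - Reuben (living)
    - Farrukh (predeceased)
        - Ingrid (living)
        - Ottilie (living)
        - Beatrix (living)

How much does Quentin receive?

Quentin receives ₹116,000.

The entire ₹1,218,000 passes to the descendants.
That amount (₹1,218,000) is divided at the children's generation into 3 shares of ₹406,000. Florian takes ₹406,000. The 2 shares of the deceased (Samir and Farrukh) are combined into a pool of ₹812,000.
That pool (₹812,000) is divided at the grandchildren's generation equally among Quentin, Linnea, Yara, Reuben, Ingrid, Ottilie, and Beatrix: ₹116,000 each.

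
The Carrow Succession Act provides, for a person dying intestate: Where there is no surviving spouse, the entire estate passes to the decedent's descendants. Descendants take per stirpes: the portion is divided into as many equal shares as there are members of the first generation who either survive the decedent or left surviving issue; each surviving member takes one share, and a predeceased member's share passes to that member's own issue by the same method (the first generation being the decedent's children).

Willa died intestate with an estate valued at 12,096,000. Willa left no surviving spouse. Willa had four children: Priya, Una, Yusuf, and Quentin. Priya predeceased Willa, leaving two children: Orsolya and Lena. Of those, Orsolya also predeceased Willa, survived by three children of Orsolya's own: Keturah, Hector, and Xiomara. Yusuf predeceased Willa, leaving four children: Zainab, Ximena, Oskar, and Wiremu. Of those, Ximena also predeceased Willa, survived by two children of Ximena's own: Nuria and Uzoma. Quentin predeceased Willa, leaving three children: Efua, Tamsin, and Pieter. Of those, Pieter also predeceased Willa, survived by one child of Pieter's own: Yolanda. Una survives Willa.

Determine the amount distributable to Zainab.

Zainab receives 756,000.

The entire 12,096,000 passes to the descendants.
That amount (12,096,000) is divided into 4 shares of 3,024,000: Una takes 3,024,000; Priya's 3,024,000 share passes to Priya's issue; Yusuf's 3,024,000 share passes to Yusuf's issue; Quentin's 3,024,000 share passes to Quentin's issue.
Priya's share (3,024,000) is divided into 2 shares of 1,512,000: Lena takes 1,512,000; Orsolya's 1,512,000 share passes to Orsolya's issue.
Orsolya's share (1,512,000) is divided into 3 shares of 504,000: Keturah, Hector, and Xiomara each take 504,000.
Yusuf's share (3,024,000) is divided into 4 shares of 756,000: Zainab, Oskar, and Wiremu each take 756,000; Ximena's 756,000 share passes to Ximena's issue.
Ximena's share (756,000) is divided into 2 shares of 378,000: Nuria and Uzoma each take 378,000.
Quentin's share (3,024,000) is divided into 3 shares of 1,008,000: Efua and Tamsin each take 1,008,000; Pieter's 1,008,000 share passes to Pieter's issue.
Pieter's share (1,008,000) passes entirely to Yolanda.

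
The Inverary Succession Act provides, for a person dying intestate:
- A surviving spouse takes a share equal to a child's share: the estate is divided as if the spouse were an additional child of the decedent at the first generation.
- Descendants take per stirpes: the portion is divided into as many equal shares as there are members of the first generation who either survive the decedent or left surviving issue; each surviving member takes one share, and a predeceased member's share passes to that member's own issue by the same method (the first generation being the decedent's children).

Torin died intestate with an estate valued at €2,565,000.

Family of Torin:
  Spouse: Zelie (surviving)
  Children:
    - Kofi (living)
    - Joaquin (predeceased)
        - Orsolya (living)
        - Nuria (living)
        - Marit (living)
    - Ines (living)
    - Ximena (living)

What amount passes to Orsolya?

Orsolya receives €171,000.

The spouse counts as an additional share at the children's level, so there are 5 primary shares of €513,000. Zelie takes one such share (€513,000).
The children's combined portion (€2,052,000) is divided into 4 shares of €513,000: Kofi, Ines, and Ximena each take €513,000; Joaquin's €513,000 share passes to Joaquin's issue.
Joaquin's share (€513,000) is divided into 3 shares of €171,000: Orsolya, Nuria, and Marit each take €171,000.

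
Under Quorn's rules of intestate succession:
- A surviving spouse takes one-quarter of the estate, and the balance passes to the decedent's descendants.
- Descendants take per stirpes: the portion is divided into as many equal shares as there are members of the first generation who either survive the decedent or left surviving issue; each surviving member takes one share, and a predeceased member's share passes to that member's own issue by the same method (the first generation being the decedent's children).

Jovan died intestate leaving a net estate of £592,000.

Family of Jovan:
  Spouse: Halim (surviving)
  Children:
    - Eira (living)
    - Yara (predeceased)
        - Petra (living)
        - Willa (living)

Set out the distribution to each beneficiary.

Halim: £148,000; Eira: £222,000; Petra: £111,000; Willa: £111,000

Halim takes one-quarter of £592,000 = £148,000. The remaining £444,000 passes to the descendants.
The descendants' portion (£444,000) is divided into 2 shares of £222,000: Eira takes £222,000; Yara's £222,000 share passes to Yara's issue.
Yara's share (£222,000) is divided into 2 shares of £111,000: Petra and Willa each take £111,000.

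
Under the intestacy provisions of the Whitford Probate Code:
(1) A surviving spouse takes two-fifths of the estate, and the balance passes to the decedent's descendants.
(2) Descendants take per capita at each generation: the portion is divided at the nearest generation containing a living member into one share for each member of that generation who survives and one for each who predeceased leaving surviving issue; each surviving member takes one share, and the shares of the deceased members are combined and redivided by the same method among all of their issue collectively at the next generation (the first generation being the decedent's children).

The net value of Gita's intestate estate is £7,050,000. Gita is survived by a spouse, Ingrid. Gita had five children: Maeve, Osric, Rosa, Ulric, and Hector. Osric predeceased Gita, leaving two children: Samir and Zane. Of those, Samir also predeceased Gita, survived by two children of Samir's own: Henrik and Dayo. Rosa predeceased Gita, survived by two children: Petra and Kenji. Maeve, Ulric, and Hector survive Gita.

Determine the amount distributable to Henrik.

Ingrid takes two-fifths of £7,050,000 = £2,820,000. The remaining £4,230,000 passes to the descendants.
The descendants' portion (£4,230,000) is divided at the children's generation into 5 shares of £846,000. Maeve, Ulric, and Hector each take £846,000. The 2 shares of the deceased (Osric and Rosa) are combined into a pool of £1,692,000.
That pool (£1,692,000) is divided at the grandchildren's generation into 4 shares of £423,000. Zane, Petra, and Kenji each take £423,000. The remaining share for the deceased Samir (£423,000) is carried to the next generation.
That pool (£423,000) is divided at the great-grandchildren's generation equally among Henrik and Dayo: £211,500 each.

Henrik receives £211,500.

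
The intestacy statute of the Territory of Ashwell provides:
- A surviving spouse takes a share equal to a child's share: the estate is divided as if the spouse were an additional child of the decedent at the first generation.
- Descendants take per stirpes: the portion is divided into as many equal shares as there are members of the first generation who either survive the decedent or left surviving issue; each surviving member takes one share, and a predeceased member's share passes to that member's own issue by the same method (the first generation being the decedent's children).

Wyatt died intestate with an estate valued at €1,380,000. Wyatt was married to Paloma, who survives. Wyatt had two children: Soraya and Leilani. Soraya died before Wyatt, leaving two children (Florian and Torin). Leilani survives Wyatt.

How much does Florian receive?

The spouse counts as an additional share at the children's level, so there are 3 primary shares of €460,000. Paloma takes one such share (€460,000).
The children's combined portion (€920,000) is divided into 2 shares of €460,000: Leilani takes €460,000; Soraya's €460,000 share passes to Soraya's issue.
Soraya's share (€460,000) is divided into 2 shares of €230,000: Florian and Torin each take €230,000.

Florian receives €230,000.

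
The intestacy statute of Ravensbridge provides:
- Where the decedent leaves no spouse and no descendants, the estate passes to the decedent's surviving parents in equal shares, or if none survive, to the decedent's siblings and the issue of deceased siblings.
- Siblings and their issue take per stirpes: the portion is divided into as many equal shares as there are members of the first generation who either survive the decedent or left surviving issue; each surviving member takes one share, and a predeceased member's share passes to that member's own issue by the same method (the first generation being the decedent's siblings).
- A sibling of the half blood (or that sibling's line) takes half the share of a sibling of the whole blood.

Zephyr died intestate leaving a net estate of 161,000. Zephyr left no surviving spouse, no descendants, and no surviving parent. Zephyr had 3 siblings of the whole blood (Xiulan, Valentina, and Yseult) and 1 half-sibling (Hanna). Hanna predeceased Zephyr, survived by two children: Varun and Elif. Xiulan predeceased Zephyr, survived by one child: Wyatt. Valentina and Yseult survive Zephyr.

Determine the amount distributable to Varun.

Varun receives 11,500.

The entire 161,000 passes to the siblings and their issue.
Counting each half-blood sibling's line as half a unit, there are 7/2 units in 161,000, so one unit is 46,000. Whole-blood lines (Xiulan, Valentina, and Yseult) take 46,000 each; half-blood lines (Hanna) take 23,000 each.
Hanna's share (23,000) is divided into 2 shares of 11,500: Varun and Elif each take 11,500.
Xiulan's share (46,000) passes entirely to Wyatt.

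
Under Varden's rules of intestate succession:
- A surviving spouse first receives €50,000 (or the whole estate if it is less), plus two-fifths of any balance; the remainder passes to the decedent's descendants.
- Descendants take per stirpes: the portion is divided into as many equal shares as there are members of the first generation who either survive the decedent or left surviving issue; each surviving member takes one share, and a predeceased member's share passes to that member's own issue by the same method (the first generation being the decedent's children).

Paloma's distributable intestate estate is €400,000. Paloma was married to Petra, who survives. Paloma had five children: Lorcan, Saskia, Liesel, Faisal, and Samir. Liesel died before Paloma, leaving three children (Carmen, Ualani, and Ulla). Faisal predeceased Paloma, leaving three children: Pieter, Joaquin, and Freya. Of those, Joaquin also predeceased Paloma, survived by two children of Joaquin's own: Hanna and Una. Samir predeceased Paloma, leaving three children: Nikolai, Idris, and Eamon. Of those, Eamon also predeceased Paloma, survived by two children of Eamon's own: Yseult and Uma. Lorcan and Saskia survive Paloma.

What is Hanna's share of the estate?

Hanna receives €7,000.

Petra first takes €50,000, leaving a balance of €350,000. Petra then takes two-fifths of the balance (€140,000), for a total of €190,000. The remaining €210,000 passes to the descendants.
The descendants' portion (€210,000) is divided into 5 shares of €42,000: Lorcan and Saskia each take €42,000; Liesel's €42,000 share passes to Liesel's issue; Faisal's €42,000 share passes to Faisal's issue; Samir's €42,000 share passes to Samir's issue.
Liesel's share (€42,000) is divided into 3 shares of €14,000: Carmen, Ualani, and Ulla each take €14,000.
Faisal's share (€42,000) is divided into 3 shares of €14,000: Pieter and Freya each take €14,000; Joaquin's €14,000 share passes to Joaquin's issue.
Joaquin's share (€14,000) is divided into 2 shares of €7,000: Hanna and Una each take €7,000.
Samir's share (€42,000) is divided into 3 shares of €14,000: Nikolai and Idris each take €14,000; Eamon's €14,000 share passes to Eamon's issue.
Eamon's share (€14,000) is divided into 2 shares of €7,000: Yseult and Uma each take €7,000.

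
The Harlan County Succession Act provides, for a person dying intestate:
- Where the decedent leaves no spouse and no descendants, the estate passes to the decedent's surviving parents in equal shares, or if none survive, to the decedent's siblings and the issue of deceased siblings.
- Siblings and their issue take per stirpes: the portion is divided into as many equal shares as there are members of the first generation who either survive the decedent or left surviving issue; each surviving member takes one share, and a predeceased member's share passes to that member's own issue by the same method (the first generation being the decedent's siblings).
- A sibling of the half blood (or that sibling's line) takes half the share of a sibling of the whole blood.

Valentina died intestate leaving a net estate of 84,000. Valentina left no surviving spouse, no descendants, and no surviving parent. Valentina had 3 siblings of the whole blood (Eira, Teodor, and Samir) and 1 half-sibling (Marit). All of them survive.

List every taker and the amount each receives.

The entire 84,000 passes to the siblings and their issue.
Counting each half-blood sibling's line as half a unit, there are 7/2 units in 84,000, so one unit is 24,000. Whole-blood lines (Eira, Teodor, and Samir) take 24,000 each; half-blood lines (Marit) take 12,000 each.

Eira: 24,000; Marit: 12,000; Teodor: 24,000; Samir: 24,000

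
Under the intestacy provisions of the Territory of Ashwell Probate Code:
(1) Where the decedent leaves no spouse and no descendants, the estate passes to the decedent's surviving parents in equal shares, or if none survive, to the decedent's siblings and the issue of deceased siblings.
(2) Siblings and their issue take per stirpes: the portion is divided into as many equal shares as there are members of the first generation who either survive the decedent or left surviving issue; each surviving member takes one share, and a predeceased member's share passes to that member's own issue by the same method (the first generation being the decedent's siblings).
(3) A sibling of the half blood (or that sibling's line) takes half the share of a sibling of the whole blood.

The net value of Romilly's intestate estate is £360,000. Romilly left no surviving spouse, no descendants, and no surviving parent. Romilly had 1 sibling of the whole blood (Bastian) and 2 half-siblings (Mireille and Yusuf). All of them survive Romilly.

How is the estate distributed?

Mireille: £90,000; Bastian: £180,000; Yusuf: £90,000

The entire £360,000 passes to the siblings and their issue.
Counting each half-blood sibling's line as half a unit, there are 2 units in £360,000, so one unit is £180,000. Whole-blood lines (Bastian) take £180,000 each; half-blood lines (Mireille and Yusuf) take £90,000 each.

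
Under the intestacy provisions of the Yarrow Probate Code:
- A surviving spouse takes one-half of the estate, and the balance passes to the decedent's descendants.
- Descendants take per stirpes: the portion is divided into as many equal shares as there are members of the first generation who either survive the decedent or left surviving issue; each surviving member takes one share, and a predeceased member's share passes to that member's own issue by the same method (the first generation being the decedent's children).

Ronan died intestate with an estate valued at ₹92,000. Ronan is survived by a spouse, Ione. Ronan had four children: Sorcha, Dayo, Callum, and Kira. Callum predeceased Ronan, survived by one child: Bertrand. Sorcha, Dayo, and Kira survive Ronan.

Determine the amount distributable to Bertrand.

Bertrand receives ₹11,500.

Ione takes one-half of ₹92,000 = ₹46,000. The remaining ₹46,000 passes to the descendants.
The descendants' portion (₹46,000) is divided into 4 shares of ₹11,500: Sorcha, Dayo, and Kira each take ₹11,500; Callum's ₹11,500 share passes to Callum's issue.
Callum's share (₹11,500) passes entirely to Bertrand.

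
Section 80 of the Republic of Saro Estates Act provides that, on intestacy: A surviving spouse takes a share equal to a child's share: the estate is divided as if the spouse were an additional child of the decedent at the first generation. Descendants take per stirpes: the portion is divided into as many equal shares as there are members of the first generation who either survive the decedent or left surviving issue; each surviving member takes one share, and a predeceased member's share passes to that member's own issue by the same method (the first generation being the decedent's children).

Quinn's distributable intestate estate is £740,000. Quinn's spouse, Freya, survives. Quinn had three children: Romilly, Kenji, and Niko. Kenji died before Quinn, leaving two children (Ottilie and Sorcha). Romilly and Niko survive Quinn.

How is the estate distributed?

Freya: £185,000; Romilly: £185,000; Ottilie: £92,500; Sorcha: £92,500; Niko: £185,000

The spouse counts as an additional share at the children's level, so there are 4 primary shares of £185,000. Freya takes one such share (£185,000).
The children's combined portion (£555,000) is divided into 3 shares of £185,000: Romilly and Niko each take £185,000; Kenji's £185,000 share passes to Kenji's issue.
Kenji's share (£185,000) is divided into 2 shares of £92,500: Ottilie and Sorcha each take £92,500.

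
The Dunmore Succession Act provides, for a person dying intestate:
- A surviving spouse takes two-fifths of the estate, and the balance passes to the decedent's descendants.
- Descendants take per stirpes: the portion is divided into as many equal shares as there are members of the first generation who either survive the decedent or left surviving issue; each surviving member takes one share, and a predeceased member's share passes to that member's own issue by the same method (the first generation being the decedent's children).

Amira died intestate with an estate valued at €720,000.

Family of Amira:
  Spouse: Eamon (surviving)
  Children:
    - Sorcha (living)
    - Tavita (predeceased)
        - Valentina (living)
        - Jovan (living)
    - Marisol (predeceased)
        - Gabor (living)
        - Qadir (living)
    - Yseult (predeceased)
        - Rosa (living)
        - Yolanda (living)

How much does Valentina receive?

Valentina receives €54,000.

Eamon takes two-fifths of €720,000 = €288,000. The remaining €432,000 passes to the descendants.
The descendants' portion (€432,000) is divided into 4 shares of €108,000: Sorcha takes €108,000; Tavita's €108,000 share passes to Tavita's issue; Marisol's €108,000 share passes to Marisol's issue; Yseult's €108,000 share passes to Yseult's issue.
Tavita's share (€108,000) is divided into 2 shares of €54,000: Valentina and Jovan each take €54,000.
Marisol's share (€108,000) is divided into 2 shares of €54,000: Gabor and Qadir each take €54,000.
Yseult's share (€108,000) is divided into 2 shares of €54,000: Rosa and Yolanda each take €54,000.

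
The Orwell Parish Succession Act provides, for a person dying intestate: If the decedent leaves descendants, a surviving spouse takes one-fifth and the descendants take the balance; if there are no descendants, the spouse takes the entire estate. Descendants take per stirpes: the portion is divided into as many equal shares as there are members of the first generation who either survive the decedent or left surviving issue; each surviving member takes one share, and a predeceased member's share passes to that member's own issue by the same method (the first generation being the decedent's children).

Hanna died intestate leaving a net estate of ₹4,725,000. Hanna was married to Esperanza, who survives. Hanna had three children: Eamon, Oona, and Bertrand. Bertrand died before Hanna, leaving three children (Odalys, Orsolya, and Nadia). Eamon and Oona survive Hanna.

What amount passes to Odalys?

Odalys receives ₹420,000.

Esperanza takes one-fifth of ₹4,725,000 = ₹945,000. The remaining ₹3,780,000 passes to the descendants.
The descendants' portion (₹3,780,000) is divided into 3 shares of ₹1,260,000: Eamon and Oona each take ₹1,260,000; Bertrand's ₹1,260,000 share passes to Bertrand's issue.
Bertrand's share (₹1,260,000) is divided into 3 shares of ₹420,000: Odalys, Orsolya, and Nadia each take ₹420,000.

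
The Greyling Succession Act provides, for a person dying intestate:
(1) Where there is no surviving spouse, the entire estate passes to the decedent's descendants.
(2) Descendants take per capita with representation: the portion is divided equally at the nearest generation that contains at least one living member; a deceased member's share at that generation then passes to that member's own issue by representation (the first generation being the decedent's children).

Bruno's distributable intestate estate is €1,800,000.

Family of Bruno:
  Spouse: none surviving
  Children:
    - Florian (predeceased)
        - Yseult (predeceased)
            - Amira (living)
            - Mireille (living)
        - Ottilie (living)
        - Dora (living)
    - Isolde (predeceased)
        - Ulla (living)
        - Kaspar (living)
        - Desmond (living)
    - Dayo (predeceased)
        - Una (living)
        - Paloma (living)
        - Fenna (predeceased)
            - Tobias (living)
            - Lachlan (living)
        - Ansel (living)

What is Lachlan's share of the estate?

Lachlan receives €90,000.

The entire €1,800,000 passes to the descendants.
No child survives, so the initial division is made at the grandchildren's generation.
That amount (€1,800,000) is divided into 10 shares of €180,000: Ottilie, Dora, Ulla, Kaspar, Desmond, Una, Paloma, and Ansel each take €180,000; Yseult's €180,000 share passes to Yseult's issue; Fenna's €180,000 share passes to Fenna's issue.
Yseult's share (€180,000) is divided into 2 shares of €90,000: Amira and Mireille each take €90,000.
Fenna's share (€180,000) is divided into 2 shares of €90,000: Tobias and Lachlan each take €90,000.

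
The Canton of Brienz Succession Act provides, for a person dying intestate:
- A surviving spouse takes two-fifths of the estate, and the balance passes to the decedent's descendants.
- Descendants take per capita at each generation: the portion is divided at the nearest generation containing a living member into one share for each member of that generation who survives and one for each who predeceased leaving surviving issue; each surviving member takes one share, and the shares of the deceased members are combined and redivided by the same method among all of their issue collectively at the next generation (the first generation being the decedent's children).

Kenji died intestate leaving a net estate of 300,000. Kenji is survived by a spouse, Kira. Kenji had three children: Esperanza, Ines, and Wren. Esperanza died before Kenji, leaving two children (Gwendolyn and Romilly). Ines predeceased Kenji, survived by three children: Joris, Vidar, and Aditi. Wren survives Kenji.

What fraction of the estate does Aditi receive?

Aditi receives 2/25 of the estate.

Kira takes two-fifths of 300,000 = 120,000. The remaining 180,000 passes to the descendants.
The descendants' portion (180,000) is divided at the children's generation into 3 shares of 60,000. Wren takes 60,000. The 2 shares of the deceased (Esperanza and Ines) are combined into a pool of 120,000.
That pool (120,000) is divided at the grandchildren's generation equally among Gwendolyn, Romilly, Joris, Vidar, and Aditi: 24,000 each.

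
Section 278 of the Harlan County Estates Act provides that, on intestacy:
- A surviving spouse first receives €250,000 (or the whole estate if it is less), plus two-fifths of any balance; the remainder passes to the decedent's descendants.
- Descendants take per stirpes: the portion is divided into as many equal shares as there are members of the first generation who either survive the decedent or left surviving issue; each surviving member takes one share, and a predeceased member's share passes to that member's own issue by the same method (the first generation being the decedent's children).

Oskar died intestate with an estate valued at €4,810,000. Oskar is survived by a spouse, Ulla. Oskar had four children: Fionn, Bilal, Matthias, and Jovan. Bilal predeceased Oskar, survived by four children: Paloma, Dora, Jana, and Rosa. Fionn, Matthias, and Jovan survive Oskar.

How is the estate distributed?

Ulla first takes €250,000, leaving a balance of €4,560,000. Ulla then takes two-fifths of the balance (€1,824,000), for a total of €2,074,000. The remaining €2,736,000 passes to the descendants.
The descendants' portion (€2,736,000) is divided into 4 shares of €684,000: Fionn, Matthias, and Jovan each take €684,000; Bilal's €684,000 share passes to Bilal's issue.
Bilal's share (€684,000) is divided into 4 shares of €171,000: Paloma, Dora, Jana, and Rosa each take €171,000.

Ulla: €2,074,000; Fionn: €684,000; Paloma: €171,000; Dora: €171,000; Jana: €171,000; Rosa: €171,000; Matthias: €684,000; Jovan: €684,000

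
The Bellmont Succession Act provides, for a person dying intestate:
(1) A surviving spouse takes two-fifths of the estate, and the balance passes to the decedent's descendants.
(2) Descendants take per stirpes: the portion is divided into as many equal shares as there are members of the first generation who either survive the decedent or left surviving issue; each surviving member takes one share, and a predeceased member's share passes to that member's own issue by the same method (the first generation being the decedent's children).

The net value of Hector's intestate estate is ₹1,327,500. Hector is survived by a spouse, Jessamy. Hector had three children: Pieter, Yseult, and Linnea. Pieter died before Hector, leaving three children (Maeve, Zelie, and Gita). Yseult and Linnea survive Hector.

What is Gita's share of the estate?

Gita receives ₹88,500.

Jessamy takes two-fifths of ₹1,327,500 = ₹531,000. The remaining ₹796,500 passes to the descendants.
The descendants' portion (₹796,500) is divided into 3 shares of ₹265,500: Yseult and Linnea each take ₹265,500; Pieter's ₹265,500 share passes to Pieter's issue.
Pieter's share (₹265,500) is divided into 3 shares of ₹88,500: Maeve, Zelie, and Gita each take ₹88,500.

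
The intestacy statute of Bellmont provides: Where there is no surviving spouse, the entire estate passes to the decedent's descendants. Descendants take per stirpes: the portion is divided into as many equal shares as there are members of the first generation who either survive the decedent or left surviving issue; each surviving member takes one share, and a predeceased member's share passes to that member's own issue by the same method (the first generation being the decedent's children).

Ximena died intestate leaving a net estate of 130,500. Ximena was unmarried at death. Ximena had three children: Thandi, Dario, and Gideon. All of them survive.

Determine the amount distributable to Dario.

Dario receives 43,500.

The entire 130,500 passes to the descendants.
That amount (130,500) is divided into 3 shares of 43,500: Thandi, Dario, and Gideon each take 43,500.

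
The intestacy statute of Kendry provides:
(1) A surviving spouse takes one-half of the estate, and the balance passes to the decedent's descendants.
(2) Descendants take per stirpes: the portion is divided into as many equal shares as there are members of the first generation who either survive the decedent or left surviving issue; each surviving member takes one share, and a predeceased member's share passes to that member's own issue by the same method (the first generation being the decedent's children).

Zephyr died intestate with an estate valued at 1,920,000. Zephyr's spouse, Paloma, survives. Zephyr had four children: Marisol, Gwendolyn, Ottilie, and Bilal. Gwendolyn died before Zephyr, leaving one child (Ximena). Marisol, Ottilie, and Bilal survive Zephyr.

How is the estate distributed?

Paloma takes one-half of 1,920,000 = 960,000. The remaining 960,000 passes to the descendants.
The descendants' portion (960,000) is divided into 4 shares of 240,000: Marisol, Ottilie, and Bilal each take 240,000; Gwendolyn's 240,000 share passes to Gwendolyn's issue.
Gwendolyn's share (240,000) passes entirely to Ximena.

Paloma: 960,000; Marisol: 240,000; Ximena: 240,000; Ottilie: 240,000; Bilal: 240,000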